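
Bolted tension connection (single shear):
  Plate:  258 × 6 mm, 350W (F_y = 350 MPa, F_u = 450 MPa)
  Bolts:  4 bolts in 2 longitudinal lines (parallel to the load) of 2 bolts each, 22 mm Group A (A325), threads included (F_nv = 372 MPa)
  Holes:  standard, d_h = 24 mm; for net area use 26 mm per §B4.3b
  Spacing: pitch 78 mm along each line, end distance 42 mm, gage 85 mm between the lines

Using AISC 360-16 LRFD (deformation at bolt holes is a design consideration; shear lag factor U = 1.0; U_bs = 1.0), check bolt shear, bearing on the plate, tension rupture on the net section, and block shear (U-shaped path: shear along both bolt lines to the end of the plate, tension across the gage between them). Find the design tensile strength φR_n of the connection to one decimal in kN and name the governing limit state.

Bolt shear: A_b = π(22)²/4 = 380.13 mm². φR_n = 0.75 × 372 × 380.13 × 4 × 1 = 424.2 kN.
Bearing (6 mm plate, F_u = 450 MPa): end bolts L_c = 42 − 24/2 = 30, R_n = min(1.2×30×6×450, 2.4×22×6×450) = 97.2 kN/bolt; interior L_c = 78 − 24 = 54, R_n = 142.56 kN/bolt. φR_n = 0.75 × (2×97.2 + 2×142.56) = 359.6 kN.
Tension rupture (net): A_n = (258 − 2×26)×6 = 1236 mm² (U = 1.0, A_e = A_n). φR_n = 0.75 × 450 × 1236 = 417.2 kN.
Block shear: shear path 2×[42+1×78] = 2×120 mm, A_gv = 1440, A_nv = 2×(120 − 1.5×26)×6 = 972 mm²; tension across gage: (85 − 1×26)×6 = 354 mm². R_n = min(0.6×450×972, 0.6×350×1440) + 1.0×450×354 = min(262.44, 302.4) + 159.3 = 421.74 kN. φR_n = 0.75 × 421.74 = 316.3 kN.
Governing: min(424.2, 359.6, 417.2, 316.3) = 316.3 kN → block shear.

316.3 kN (block shear governs)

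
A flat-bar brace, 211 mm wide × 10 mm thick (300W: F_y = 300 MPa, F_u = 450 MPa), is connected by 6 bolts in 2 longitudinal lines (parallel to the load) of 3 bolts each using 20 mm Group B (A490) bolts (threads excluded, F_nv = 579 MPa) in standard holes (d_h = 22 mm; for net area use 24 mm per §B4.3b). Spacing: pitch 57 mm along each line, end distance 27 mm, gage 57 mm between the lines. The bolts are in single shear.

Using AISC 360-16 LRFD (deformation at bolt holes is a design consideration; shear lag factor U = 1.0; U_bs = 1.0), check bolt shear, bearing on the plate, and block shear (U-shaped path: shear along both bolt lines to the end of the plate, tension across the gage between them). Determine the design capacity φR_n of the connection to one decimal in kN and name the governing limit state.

Bolt shear: A_b = π(20)²/4 = 314.16 mm². φR_n = 0.75 × 579 × 314.16 × 6 × 1 = 818.5 kN.
Bearing (10 mm plate, F_u = 450 MPa): end bolts L_c = 27 − 22/2 = 16, R_n = min(1.2×16×10×450, 2.4×20×10×450) = 86.4 kN/bolt; interior L_c = 57 − 22 = 35, R_n = 189 kN/bolt. φR_n = 0.75 × (2×86.4 + 4×189) = 696.6 kN.
Block shear: shear path 2×[27+2×57] = 2×141 mm, A_gv = 2820, A_nv = 2×(141 − 2.5×24)×10 = 1620 mm²; tension across gage: (57 − 1×24)×10 = 330 mm². R_n = min(0.6×450×1620, 0.6×300×2820) + 1.0×450×330 = min(437.4, 507.6) + 148.5 = 585.9 kN. φR_n = 0.75 × 585.9 = 439.4 kN.
Governing: min(818.5, 696.6, 439.4) = 439.4 kN → block shear.

439.4 kN (block shear governs)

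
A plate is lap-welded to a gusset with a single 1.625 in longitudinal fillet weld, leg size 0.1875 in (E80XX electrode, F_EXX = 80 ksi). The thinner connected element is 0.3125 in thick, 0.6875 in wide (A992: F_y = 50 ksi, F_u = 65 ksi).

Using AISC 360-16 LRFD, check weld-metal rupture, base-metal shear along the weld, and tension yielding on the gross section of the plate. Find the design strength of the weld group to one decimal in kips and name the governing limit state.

7.8 kips (weld metal governs)

Weld metal: throat = 0.707×0.1875 = 0.13256 in, L = 1.625 in. φR_n = 0.75 × 0.6 × 80 × 0.13256 × 1.625 = 7.8 kips.
Base metal shear (0.3125 in plate): yield φR_n = 1.0×0.6×50×0.3125×1.625 = 15.2 kips; rupture φR_n = 0.75×0.6×65×0.3125×1.625 = 14.9 kips; take 14.9 kips (rupture).
Tension yield (gross): A_g = 0.6875×0.3125 = 0.21484 in². φR_n = 0.90 × 50 × 0.21484 = 9.7 kips.
Governing: min(7.8, 14.9, 9.7) = 7.8 kips → weld metal.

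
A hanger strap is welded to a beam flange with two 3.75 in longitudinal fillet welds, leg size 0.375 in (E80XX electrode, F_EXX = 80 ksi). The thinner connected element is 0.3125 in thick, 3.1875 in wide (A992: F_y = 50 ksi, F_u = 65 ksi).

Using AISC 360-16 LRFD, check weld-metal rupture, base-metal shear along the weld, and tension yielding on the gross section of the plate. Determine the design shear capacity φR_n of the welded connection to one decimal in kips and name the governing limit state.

Weld metal: throat = 0.707×0.375 = 0.26513 in, L = 2×3.75 = 7.5 in. φR_n = 0.75 × 0.6 × 80 × 0.26513 × 7.5 = 71.6 kips.
Base metal shear (0.3125 in plate): yield φR_n = 1.0×0.6×50×0.3125×7.5 = 70.3 kips; rupture φR_n = 0.75×0.6×65×0.3125×7.5 = 68.6 kips; take 68.6 kips (rupture).
Tension yield (gross): A_g = 3.1875×0.3125 = 0.99609 in². φR_n = 0.90 × 50 × 0.99609 = 44.8 kips.
Governing: min(71.6, 68.6, 44.8) = 44.8 kips → gross-section yield.

44.8 kips (gross-section yield governs)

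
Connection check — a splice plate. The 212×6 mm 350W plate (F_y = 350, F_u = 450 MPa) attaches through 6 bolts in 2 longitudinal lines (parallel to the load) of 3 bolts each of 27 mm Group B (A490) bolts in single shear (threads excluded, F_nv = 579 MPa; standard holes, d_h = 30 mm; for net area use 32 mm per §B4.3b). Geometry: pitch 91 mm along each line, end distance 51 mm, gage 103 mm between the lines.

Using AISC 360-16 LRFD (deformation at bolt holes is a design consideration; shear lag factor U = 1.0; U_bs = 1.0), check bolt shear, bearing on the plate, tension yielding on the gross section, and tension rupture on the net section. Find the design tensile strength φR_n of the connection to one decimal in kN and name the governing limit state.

299.7 kN (net-section rupture governs)

Bolt shear: A_b = π(27)²/4 = 572.56 mm². φR_n = 0.75 × 579 × 572.56 × 6 × 1 = 1491.8 kN.
Bearing (6 mm plate, F_u = 450 MPa): end bolts L_c = 51 − 30/2 = 36, R_n = min(1.2×36×6×450, 2.4×27×6×450) = 116.64 kN/bolt; interior L_c = 91 − 30 = 61, R_n = 174.96 kN/bolt. φR_n = 0.75 × (2×116.64 + 4×174.96) = 699.8 kN.
Tension yield (gross): A_g = 212×6 = 1272 mm². φR_n = 0.90 × 350 × 1272 = 400.7 kN.
Tension rupture (net): A_n = (212 − 2×32)×6 = 888 mm² (U = 1.0, A_e = A_n). φR_n = 0.75 × 450 × 888 = 299.7 kN.
Governing: min(1491.8, 699.8, 400.7, 299.7) = 299.7 kN → net-section rupture.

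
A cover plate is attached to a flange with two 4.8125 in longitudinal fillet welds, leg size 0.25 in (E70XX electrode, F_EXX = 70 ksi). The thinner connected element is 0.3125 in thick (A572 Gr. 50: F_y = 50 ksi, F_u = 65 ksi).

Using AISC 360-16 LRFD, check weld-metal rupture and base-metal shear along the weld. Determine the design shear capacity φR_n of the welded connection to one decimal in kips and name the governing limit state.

53.6 kips (weld metal governs)

Weld metal: throat = 0.707×0.25 = 0.17675 in, L = 2×4.8125 = 9.625 in. φR_n = 0.75 × 0.6 × 70 × 0.17675 × 9.625 = 53.6 kips.
Base metal shear (0.3125 in plate): yield φR_n = 1.0×0.6×50×0.3125×9.625 = 90.2 kips; rupture φR_n = 0.75×0.6×65×0.3125×9.625 = 88.0 kips; take 88.0 kips (rupture).
Governing: min(53.6, 88.0) = 53.6 kips → weld metal.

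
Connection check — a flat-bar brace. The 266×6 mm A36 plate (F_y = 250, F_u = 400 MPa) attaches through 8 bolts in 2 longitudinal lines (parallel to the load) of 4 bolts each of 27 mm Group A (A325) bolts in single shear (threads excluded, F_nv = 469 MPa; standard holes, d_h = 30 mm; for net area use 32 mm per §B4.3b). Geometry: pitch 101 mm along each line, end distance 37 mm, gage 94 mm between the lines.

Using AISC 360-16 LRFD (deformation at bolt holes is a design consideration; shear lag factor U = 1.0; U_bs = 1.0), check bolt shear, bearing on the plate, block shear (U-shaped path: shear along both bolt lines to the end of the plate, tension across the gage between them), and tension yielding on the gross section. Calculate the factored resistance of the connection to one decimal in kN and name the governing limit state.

359.1 kN (gross-section yield governs)

Bolt shear: A_b = π(27)²/4 = 572.56 mm². φR_n = 0.75 × 469 × 572.56 × 8 × 1 = 1611.2 kN.
Bearing (6 mm plate, F_u = 400 MPa): end bolts L_c = 37 − 30/2 = 22, R_n = min(1.2×22×6×400, 2.4×27×6×400) = 63.36 kN/bolt; interior L_c = 101 − 30 = 71, R_n = 155.52 kN/bolt. φR_n = 0.75 × (2×63.36 + 6×155.52) = 794.9 kN.
Block shear: shear path 2×[37+3×101] = 2×340 mm, A_gv = 4080, A_nv = 2×(340 − 3.5×32)×6 = 2736 mm²; tension across gage: (94 − 1×32)×6 = 372 mm². R_n = min(0.6×400×2736, 0.6×250×4080) + 1.0×400×372 = min(656.64, 612) + 148.8 = 760.8 kN. φR_n = 0.75 × 760.8 = 570.6 kN.
Tension yield (gross): A_g = 266×6 = 1596 mm². φR_n = 0.90 × 250 × 1596 = 359.1 kN.
Governing: min(1611.2, 794.9, 570.6, 359.1) = 359.1 kN → gross-section yield.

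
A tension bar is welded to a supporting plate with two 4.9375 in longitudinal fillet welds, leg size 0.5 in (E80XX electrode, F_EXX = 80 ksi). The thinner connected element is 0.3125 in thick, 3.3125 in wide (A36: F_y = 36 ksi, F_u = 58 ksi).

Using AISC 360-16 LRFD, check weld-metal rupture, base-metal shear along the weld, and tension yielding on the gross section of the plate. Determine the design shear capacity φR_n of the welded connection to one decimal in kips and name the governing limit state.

Weld metal: throat = 0.707×0.5 = 0.3535 in, L = 2×4.9375 = 9.875 in. φR_n = 0.75 × 0.6 × 80 × 0.3535 × 9.875 = 125.7 kips.
Base metal shear (0.3125 in plate): yield φR_n = 1.0×0.6×36×0.3125×9.875 = 66.7 kips; rupture φR_n = 0.75×0.6×58×0.3125×9.875 = 80.5 kips; take 66.7 kips (yield).
Tension yield (gross): A_g = 3.3125×0.3125 = 1.0352 in². φR_n = 0.90 × 36 × 1.0352 = 33.5 kips.
Governing: min(125.7, 66.7, 33.5) = 33.5 kips → gross-section yield.

33.5 kips (gross-section yield governs)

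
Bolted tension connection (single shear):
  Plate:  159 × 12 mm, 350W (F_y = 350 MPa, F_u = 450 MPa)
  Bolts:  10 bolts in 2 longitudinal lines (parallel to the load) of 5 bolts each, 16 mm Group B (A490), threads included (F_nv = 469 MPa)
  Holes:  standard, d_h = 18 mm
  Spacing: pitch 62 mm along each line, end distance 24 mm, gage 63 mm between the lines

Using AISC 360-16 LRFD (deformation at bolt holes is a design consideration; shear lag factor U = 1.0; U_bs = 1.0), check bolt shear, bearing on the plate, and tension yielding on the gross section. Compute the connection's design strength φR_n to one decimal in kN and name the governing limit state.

601.0 kN (gross-section yield governs)

Bolt shear: A_b = π(16)²/4 = 201.06 mm². φR_n = 0.75 × 469 × 201.06 × 10 × 1 = 707.2 kN.
Bearing (12 mm plate, F_u = 450 MPa): end bolts L_c = 24 − 18/2 = 15, R_n = min(1.2×15×12×450, 2.4×16×12×450) = 97.2 kN/bolt; interior L_c = 62 − 18 = 44, R_n = 207.36 kN/bolt. φR_n = 0.75 × (2×97.2 + 8×207.36) = 1390.0 kN.
Tension yield (gross): A_g = 159×12 = 1908 mm². φR_n = 0.90 × 350 × 1908 = 601.0 kN.
Governing: min(707.2, 1390.0, 601.0) = 601.0 kN → gross-section yield.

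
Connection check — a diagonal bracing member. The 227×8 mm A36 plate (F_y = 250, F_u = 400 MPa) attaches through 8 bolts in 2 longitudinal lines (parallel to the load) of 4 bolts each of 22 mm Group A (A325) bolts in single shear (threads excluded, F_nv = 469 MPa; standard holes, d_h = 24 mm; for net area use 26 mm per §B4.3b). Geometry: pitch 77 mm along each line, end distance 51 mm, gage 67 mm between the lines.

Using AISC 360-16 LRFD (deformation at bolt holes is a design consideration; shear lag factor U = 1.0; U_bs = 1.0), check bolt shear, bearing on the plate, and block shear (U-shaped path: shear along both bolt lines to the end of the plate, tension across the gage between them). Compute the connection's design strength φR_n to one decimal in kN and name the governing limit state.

Bolt shear: A_b = π(22)²/4 = 380.13 mm². φR_n = 0.75 × 469 × 380.13 × 8 × 1 = 1069.7 kN.
Bearing (8 mm plate, F_u = 400 MPa): end bolts L_c = 51 − 24/2 = 39, R_n = min(1.2×39×8×400, 2.4×22×8×400) = 149.76 kN/bolt; interior L_c = 77 − 24 = 53, R_n = 168.96 kN/bolt. φR_n = 0.75 × (2×149.76 + 6×168.96) = 985.0 kN.
Block shear: shear path 2×[51+3×77] = 2×282 mm, A_gv = 4512, A_nv = 2×(282 − 3.5×26)×8 = 3056 mm²; tension across gage: (67 − 1×26)×8 = 328 mm². R_n = min(0.6×400×3056, 0.6×250×4512) + 1.0×400×328 = min(733.44, 676.8) + 131.2 = 808 kN. φR_n = 0.75 × 808 = 606.0 kN.
Governing: min(1069.7, 985.0, 606.0) = 606.0 kN → block shear.

606.0 kN (block shear governs)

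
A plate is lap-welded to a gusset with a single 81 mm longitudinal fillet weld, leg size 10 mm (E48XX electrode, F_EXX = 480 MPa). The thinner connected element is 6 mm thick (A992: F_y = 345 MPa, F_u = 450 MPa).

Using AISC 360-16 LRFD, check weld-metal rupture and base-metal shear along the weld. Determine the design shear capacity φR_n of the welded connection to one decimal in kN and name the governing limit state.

98.4 kN (base-metal shear governs)

Weld metal: throat = 0.707×10 = 7.07 mm, L = 81 mm. φR_n = 0.75 × 0.6 × 480 × 7.07 × 81 = 123.7 kN.
Base metal shear (6 mm plate): yield φR_n = 1.0×0.6×345×6×81 = 100.6 kN; rupture φR_n = 0.75×0.6×450×6×81 = 98.4 kN; take 98.4 kN (rupture).
Governing: min(123.7, 98.4) = 98.4 kN → base-metal shear.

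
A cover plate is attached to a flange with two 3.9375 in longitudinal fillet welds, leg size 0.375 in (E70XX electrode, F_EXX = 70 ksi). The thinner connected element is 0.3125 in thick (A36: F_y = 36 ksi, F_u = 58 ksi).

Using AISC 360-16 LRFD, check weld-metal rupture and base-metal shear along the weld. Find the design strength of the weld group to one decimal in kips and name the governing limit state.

53.2 kips (base-metal shear governs)

Weld metal: throat = 0.707×0.375 = 0.26513 in, L = 2×3.9375 = 7.875 in. φR_n = 0.75 × 0.6 × 70 × 0.26513 × 7.875 = 65.8 kips.
Base metal shear (0.3125 in plate): yield φR_n = 1.0×0.6×36×0.3125×7.875 = 53.2 kips; rupture φR_n = 0.75×0.6×58×0.3125×7.875 = 64.2 kips; take 53.2 kips (yield).
Governing: min(65.8, 53.2) = 53.2 kips → base-metal shear.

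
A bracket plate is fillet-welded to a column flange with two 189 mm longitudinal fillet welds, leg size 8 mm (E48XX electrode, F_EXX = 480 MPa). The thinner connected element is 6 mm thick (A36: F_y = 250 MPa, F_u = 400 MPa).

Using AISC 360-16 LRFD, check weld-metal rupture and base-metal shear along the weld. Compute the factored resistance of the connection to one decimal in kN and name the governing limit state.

Weld metal: throat = 0.707×8 = 5.656 mm, L = 2×189 = 378 mm. φR_n = 0.75 × 0.6 × 480 × 5.656 × 378 = 461.8 kN.
Base metal shear (6 mm plate): yield φR_n = 1.0×0.6×250×6×378 = 340.2 kN; rupture φR_n = 0.75×0.6×400×6×378 = 408.2 kN; take 340.2 kN (yield).
Governing: min(461.8, 340.2) = 340.2 kN → base-metal shear.

340.2 kN (base-metal shear governs)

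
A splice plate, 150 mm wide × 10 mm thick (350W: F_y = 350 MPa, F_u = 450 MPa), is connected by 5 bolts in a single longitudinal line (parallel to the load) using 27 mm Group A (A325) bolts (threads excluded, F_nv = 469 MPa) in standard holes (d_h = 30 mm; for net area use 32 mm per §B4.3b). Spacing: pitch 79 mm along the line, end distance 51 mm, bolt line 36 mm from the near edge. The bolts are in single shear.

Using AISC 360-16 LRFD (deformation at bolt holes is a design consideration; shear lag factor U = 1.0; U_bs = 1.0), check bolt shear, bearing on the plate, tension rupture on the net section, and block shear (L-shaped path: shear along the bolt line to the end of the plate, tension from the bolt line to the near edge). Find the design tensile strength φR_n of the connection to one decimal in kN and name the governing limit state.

398.3 kN (net-section rupture governs)

Bolt shear: A_b = π(27)²/4 = 572.56 mm². φR_n = 0.75 × 469 × 572.56 × 5 × 1 = 1007.0 kN.
Bearing (10 mm plate, F_u = 450 MPa): end bolts L_c = 51 − 30/2 = 36, R_n = min(1.2×36×10×450, 2.4×27×10×450) = 194.4 kN/bolt; interior L_c = 79 − 30 = 49, R_n = 264.6 kN/bolt. φR_n = 0.75 × (1×194.4 + 4×264.6) = 939.6 kN.
Tension rupture (net): A_n = (150 − 1×32)×10 = 1180 mm² (U = 1.0, A_e = A_n). φR_n = 0.75 × 450 × 1180 = 398.3 kN.
Block shear: shear path 1×[51+4×79] = 1×367 mm, A_gv = 3670, A_nv = 1×(367 − 4.5×32)×10 = 2230 mm²; tension to near edge: (36 − 0.5×32)×10 = 200 mm². R_n = min(0.6×450×2230, 0.6×350×3670) + 1.0×450×200 = min(602.1, 770.7) + 90 = 692.1 kN. φR_n = 0.75 × 692.1 = 519.1 kN.
Governing: min(1007.0, 939.6, 398.3, 519.1) = 398.3 kN → net-section rupture.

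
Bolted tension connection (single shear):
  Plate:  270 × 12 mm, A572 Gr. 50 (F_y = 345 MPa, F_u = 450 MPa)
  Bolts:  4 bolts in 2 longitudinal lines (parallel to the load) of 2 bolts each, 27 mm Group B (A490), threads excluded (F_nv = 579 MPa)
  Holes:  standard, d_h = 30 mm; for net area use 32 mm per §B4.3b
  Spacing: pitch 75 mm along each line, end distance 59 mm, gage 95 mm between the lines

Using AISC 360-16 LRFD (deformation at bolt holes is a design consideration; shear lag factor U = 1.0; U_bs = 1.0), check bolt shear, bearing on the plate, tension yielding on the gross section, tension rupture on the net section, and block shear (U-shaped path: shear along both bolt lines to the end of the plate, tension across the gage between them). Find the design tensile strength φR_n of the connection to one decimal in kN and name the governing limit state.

Bolt shear: A_b = π(27)²/4 = 572.56 mm². φR_n = 0.75 × 579 × 572.56 × 4 × 1 = 994.5 kN.
Bearing (12 mm plate, F_u = 450 MPa): end bolts L_c = 59 − 30/2 = 44, R_n = min(1.2×44×12×450, 2.4×27×12×450) = 285.12 kN/bolt; interior L_c = 75 − 30 = 45, R_n = 291.6 kN/bolt. φR_n = 0.75 × (2×285.12 + 2×291.6) = 865.1 kN.
Tension yield (gross): A_g = 270×12 = 3240 mm². φR_n = 0.90 × 345 × 3240 = 1006.0 kN.
Tension rupture (net): A_n = (270 − 2×32)×12 = 2472 mm² (U = 1.0, A_e = A_n). φR_n = 0.75 × 450 × 2472 = 834.3 kN.
Block shear: shear path 2×[59+1×75] = 2×134 mm, A_gv = 3216, A_nv = 2×(134 − 1.5×32)×12 = 2064 mm²; tension across gage: (95 − 1×32)×12 = 756 mm². R_n = min(0.6×450×2064, 0.6×345×3216) + 1.0×450×756 = min(557.28, 665.71) + 340.2 = 897.48 kN. φR_n = 0.75 × 897.48 = 673.1 kN.
Governing: min(994.5, 865.1, 1006.0, 834.3, 673.1) = 673.1 kN → block shear.

673.1 kN (block shear governs)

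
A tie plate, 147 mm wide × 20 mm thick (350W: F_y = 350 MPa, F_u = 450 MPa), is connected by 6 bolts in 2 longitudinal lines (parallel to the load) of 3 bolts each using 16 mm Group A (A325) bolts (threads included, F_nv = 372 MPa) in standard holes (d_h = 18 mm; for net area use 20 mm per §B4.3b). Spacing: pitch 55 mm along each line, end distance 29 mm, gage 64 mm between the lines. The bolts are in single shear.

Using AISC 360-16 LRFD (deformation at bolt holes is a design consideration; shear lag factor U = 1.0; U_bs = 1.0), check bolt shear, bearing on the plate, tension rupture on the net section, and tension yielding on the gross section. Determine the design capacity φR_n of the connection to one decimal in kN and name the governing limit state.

336.6 kN (bolt shear governs)

Bolt shear: A_b = π(16)²/4 = 201.06 mm². φR_n = 0.75 × 372 × 201.06 × 6 × 1 = 336.6 kN.
Bearing (20 mm plate, F_u = 450 MPa): end bolts L_c = 29 − 18/2 = 20, R_n = min(1.2×20×20×450, 2.4×16×20×450) = 216 kN/bolt; interior L_c = 55 − 18 = 37, R_n = 345.6 kN/bolt. φR_n = 0.75 × (2×216 + 4×345.6) = 1360.8 kN.
Tension rupture (net): A_n = (147 − 2×20)×20 = 2140 mm² (U = 1.0, A_e = A_n). φR_n = 0.75 × 450 × 2140 = 722.3 kN.
Tension yield (gross): A_g = 147×20 = 2940 mm². φR_n = 0.90 × 350 × 2940 = 926.1 kN.
Governing: min(336.6, 1360.8, 722.3, 926.1) = 336.6 kN → bolt shear.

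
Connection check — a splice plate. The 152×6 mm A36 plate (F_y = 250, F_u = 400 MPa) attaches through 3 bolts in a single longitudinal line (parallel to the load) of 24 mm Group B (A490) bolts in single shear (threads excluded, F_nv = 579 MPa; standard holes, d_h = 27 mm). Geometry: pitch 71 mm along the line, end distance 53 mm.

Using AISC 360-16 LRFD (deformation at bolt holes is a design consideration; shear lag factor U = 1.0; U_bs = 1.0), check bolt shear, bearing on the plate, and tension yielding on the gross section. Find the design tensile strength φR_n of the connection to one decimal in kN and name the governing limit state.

Bolt shear: A_b = π(24)²/4 = 452.39 mm². φR_n = 0.75 × 579 × 452.39 × 3 × 1 = 589.4 kN.
Bearing (6 mm plate, F_u = 400 MPa): end bolts L_c = 53 − 27/2 = 39.5, R_n = min(1.2×39.5×6×400, 2.4×24×6×400) = 113.76 kN/bolt; interior L_c = 71 − 27 = 44, R_n = 126.72 kN/bolt. φR_n = 0.75 × (1×113.76 + 2×126.72) = 275.4 kN.
Tension yield (gross): A_g = 152×6 = 912 mm². φR_n = 0.90 × 250 × 912 = 205.2 kN.
Governing: min(589.4, 275.4, 205.2) = 205.2 kN → gross-section yield.

205.2 kN (gross-section yield governs)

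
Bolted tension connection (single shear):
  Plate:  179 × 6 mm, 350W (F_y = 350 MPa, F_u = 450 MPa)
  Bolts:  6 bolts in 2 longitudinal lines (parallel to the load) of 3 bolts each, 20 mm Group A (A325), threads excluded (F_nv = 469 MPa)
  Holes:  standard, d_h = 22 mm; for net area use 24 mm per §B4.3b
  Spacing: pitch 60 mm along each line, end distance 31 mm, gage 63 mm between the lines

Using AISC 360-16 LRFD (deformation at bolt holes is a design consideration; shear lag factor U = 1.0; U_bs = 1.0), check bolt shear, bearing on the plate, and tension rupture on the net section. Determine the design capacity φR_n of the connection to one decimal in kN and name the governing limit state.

Bolt shear: A_b = π(20)²/4 = 314.16 mm². φR_n = 0.75 × 469 × 314.16 × 6 × 1 = 663.0 kN.
Bearing (6 mm plate, F_u = 450 MPa): end bolts L_c = 31 − 22/2 = 20, R_n = min(1.2×20×6×450, 2.4×20×6×450) = 64.8 kN/bolt; interior L_c = 60 − 22 = 38, R_n = 123.12 kN/bolt. φR_n = 0.75 × (2×64.8 + 4×123.12) = 466.6 kN.
Tension rupture (net): A_n = (179 − 2×24)×6 = 786 mm² (U = 1.0, A_e = A_n). φR_n = 0.75 × 450 × 786 = 265.3 kN.
Governing: min(663.0, 466.6, 265.3) = 265.3 kN → net-section rupture.

265.3 kN (net-section rupture governs)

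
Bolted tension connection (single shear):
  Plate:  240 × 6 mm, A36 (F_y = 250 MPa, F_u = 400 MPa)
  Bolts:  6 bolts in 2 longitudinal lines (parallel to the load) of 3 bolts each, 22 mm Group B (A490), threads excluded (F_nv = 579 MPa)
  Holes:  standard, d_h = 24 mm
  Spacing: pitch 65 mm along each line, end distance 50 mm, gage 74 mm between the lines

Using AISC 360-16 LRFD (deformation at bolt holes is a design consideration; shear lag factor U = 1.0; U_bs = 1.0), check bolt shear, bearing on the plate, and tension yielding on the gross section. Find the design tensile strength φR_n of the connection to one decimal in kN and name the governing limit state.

Bolt shear: A_b = π(22)²/4 = 380.13 mm². φR_n = 0.75 × 579 × 380.13 × 6 × 1 = 990.4 kN.
Bearing (6 mm plate, F_u = 400 MPa): end bolts L_c = 50 − 24/2 = 38, R_n = min(1.2×38×6×400, 2.4×22×6×400) = 109.44 kN/bolt; interior L_c = 65 − 24 = 41, R_n = 118.08 kN/bolt. φR_n = 0.75 × (2×109.44 + 4×118.08) = 518.4 kN.
Tension yield (gross): A_g = 240×6 = 1440 mm². φR_n = 0.90 × 250 × 1440 = 324.0 kN.
Governing: min(990.4, 518.4, 324.0) = 324.0 kN → gross-section yield.

324.0 kN (gross-section yield governs)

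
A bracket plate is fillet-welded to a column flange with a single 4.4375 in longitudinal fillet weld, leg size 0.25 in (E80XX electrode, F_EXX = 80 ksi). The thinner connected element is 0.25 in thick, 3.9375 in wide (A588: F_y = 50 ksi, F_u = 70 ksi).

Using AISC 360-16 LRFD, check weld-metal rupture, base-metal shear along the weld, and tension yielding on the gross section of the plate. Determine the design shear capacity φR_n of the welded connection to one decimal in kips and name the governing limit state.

28.2 kips (weld metal governs)

Weld metal: throat = 0.707×0.25 = 0.17675 in, L = 4.4375 in. φR_n = 0.75 × 0.6 × 80 × 0.17675 × 4.4375 = 28.2 kips.
Base metal shear (0.25 in plate): yield φR_n = 1.0×0.6×50×0.25×4.4375 = 33.3 kips; rupture φR_n = 0.75×0.6×70×0.25×4.4375 = 34.9 kips; take 33.3 kips (yield).
Tension yield (gross): A_g = 3.9375×0.25 = 0.98438 in². φR_n = 0.90 × 50 × 0.98438 = 44.3 kips.
Governing: min(28.2, 33.3, 44.3) = 28.2 kips → weld metal.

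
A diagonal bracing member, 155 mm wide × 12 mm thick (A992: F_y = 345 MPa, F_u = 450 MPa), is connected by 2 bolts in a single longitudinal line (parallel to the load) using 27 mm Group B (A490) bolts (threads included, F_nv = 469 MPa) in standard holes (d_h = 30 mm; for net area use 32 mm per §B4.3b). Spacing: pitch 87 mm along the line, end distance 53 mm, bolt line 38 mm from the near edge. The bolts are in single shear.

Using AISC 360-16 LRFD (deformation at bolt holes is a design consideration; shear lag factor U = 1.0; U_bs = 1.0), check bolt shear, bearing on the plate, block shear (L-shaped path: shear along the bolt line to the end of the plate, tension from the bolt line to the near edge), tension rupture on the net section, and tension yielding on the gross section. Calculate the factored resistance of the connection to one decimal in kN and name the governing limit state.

312.7 kN (block shear governs)

Bolt shear: A_b = π(27)²/4 = 572.56 mm². φR_n = 0.75 × 469 × 572.56 × 2 × 1 = 402.8 kN.
Bearing (12 mm plate, F_u = 450 MPa): end bolts L_c = 53 − 30/2 = 38, R_n = min(1.2×38×12×450, 2.4×27×12×450) = 246.24 kN/bolt; interior L_c = 87 − 30 = 57, R_n = 349.92 kN/bolt. φR_n = 0.75 × (1×246.24 + 1×349.92) = 447.1 kN.
Block shear: shear path 1×[53+1×87] = 1×140 mm, A_gv = 1680, A_nv = 1×(140 − 1.5×32)×12 = 1104 mm²; tension to near edge: (38 − 0.5×32)×12 = 264 mm². R_n = min(0.6×450×1104, 0.6×345×1680) + 1.0×450×264 = min(298.08, 347.76) + 118.8 = 416.88 kN. φR_n = 0.75 × 416.88 = 312.7 kN.
Tension rupture (net): A_n = (155 − 1×32)×12 = 1476 mm² (U = 1.0, A_e = A_n). φR_n = 0.75 × 450 × 1476 = 498.2 kN.
Tension yield (gross): A_g = 155×12 = 1860 mm². φR_n = 0.90 × 345 × 1860 = 577.5 kN.
Governing: min(402.8, 447.1, 312.7, 498.2, 577.5) = 312.7 kN → block shear.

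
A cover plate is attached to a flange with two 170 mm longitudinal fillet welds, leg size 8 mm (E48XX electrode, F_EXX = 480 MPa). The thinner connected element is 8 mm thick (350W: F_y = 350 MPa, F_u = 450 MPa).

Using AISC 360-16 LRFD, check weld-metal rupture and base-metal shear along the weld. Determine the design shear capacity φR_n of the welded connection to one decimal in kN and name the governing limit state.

415.4 kN (weld metal governs)

Weld metal: throat = 0.707×8 = 5.656 mm, L = 2×170 = 340 mm. φR_n = 0.75 × 0.6 × 480 × 5.656 × 340 = 415.4 kN.
Base metal shear (8 mm plate): yield φR_n = 1.0×0.6×350×8×340 = 571.2 kN; rupture φR_n = 0.75×0.6×450×8×340 = 550.8 kN; take 550.8 kN (rupture).
Governing: min(415.4, 550.8) = 415.4 kN → weld metal.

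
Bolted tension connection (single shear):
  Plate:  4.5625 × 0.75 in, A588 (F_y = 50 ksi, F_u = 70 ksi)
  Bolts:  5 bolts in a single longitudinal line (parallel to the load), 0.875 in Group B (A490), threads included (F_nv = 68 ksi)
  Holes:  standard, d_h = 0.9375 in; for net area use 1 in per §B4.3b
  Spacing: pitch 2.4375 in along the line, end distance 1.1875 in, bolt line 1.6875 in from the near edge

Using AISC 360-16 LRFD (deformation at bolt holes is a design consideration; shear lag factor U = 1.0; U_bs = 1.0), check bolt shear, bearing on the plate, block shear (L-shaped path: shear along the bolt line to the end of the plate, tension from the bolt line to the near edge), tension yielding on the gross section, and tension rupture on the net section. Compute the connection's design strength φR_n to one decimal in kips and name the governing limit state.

Bolt shear: A_b = π(0.875)²/4 = 0.60132 in². φR_n = 0.75 × 68 × 0.60132 × 5 × 1 = 153.3 kips.
Bearing (0.75 in plate, F_u = 70 ksi): end bolts L_c = 1.1875 − 0.9375/2 = 0.71875, R_n = min(1.2×0.71875×0.75×70, 2.4×0.875×0.75×70) = 45.281 kips/bolt; interior L_c = 2.4375 − 0.9375 = 1.5, R_n = 94.5 kips/bolt. φR_n = 0.75 × (1×45.281 + 4×94.5) = 317.5 kips.
Block shear: shear path 1×[1.1875+4×2.4375] = 1×10.9375 in, A_gv = 8.2031, A_nv = 1×(10.9375 − 4.5×1)×0.75 = 4.8281 in²; tension to near edge: (1.6875 − 0.5×1)×0.75 = 0.89063 in². R_n = min(0.6×70×4.8281, 0.6×50×8.2031) + 1.0×70×0.89063 = min(202.78, 246.09) + 62.344 = 265.12 kips. φR_n = 0.75 × 265.12 = 198.8 kips.
Tension yield (gross): A_g = 4.5625×0.75 = 3.4219 in². φR_n = 0.90 × 50 × 3.4219 = 154.0 kips.
Tension rupture (net): A_n = (4.5625 − 1×1)×0.75 = 2.6719 in² (U = 1.0, A_e = A_n). φR_n = 0.75 × 70 × 2.6719 = 140.3 kips.
Governing: min(153.3, 317.5, 198.8, 154.0, 140.3) = 140.3 kips → net-section rupture.

140.3 kips (net-section rupture governs)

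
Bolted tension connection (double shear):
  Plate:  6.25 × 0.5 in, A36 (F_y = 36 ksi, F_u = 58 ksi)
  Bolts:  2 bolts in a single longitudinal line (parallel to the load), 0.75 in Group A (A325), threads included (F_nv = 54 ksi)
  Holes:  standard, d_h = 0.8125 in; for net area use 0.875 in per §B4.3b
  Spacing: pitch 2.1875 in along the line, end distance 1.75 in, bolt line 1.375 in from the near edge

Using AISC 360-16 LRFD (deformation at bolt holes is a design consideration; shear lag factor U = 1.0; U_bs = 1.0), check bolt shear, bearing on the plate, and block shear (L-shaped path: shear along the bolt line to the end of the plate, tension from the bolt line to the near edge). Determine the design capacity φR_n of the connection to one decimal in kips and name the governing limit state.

52.3 kips (block shear governs)

Bolt shear: A_b = π(0.75)²/4 = 0.44179 in². φR_n = 0.75 × 54 × 0.44179 × 2 × 2 = 71.6 kips.
Bearing (0.5 in plate, F_u = 58 ksi): end bolts L_c = 1.75 − 0.8125/2 = 1.34375, R_n = min(1.2×1.34375×0.5×58, 2.4×0.75×0.5×58) = 46.763 kips/bolt; interior L_c = 2.1875 − 0.8125 = 1.375, R_n = 47.85 kips/bolt. φR_n = 0.75 × (1×46.763 + 1×47.85) = 71.0 kips.
Block shear: shear path 1×[1.75+1×2.1875] = 1×3.9375 in, A_gv = 1.9688, A_nv = 1×(3.9375 − 1.5×0.875)×0.5 = 1.3125 in²; tension to near edge: (1.375 − 0.5×0.875)×0.5 = 0.46875 in². R_n = min(0.6×58×1.3125, 0.6×36×1.9688) + 1.0×58×0.46875 = min(45.675, 42.526) + 27.188 = 69.714 kips. φR_n = 0.75 × 69.714 = 52.3 kips.
Governing: min(71.6, 71.0, 52.3) = 52.3 kips → block shear.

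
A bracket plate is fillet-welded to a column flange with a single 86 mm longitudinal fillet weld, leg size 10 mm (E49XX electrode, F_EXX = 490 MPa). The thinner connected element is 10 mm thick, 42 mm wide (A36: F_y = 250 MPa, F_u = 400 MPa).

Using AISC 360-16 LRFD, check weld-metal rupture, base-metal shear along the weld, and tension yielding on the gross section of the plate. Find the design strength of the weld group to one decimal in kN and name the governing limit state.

94.5 kN (gross-section yield governs)

Weld metal: throat = 0.707×10 = 7.07 mm, L = 86 mm. φR_n = 0.75 × 0.6 × 490 × 7.07 × 86 = 134.1 kN.
Base metal shear (10 mm plate): yield φR_n = 1.0×0.6×250×10×86 = 129.0 kN; rupture φR_n = 0.75×0.6×400×10×86 = 154.8 kN; take 129.0 kN (yield).
Tension yield (gross): A_g = 42×10 = 420 mm². φR_n = 0.90 × 250 × 420 = 94.5 kN.
Governing: min(134.1, 129.0, 94.5) = 94.5 kN → gross-section yield.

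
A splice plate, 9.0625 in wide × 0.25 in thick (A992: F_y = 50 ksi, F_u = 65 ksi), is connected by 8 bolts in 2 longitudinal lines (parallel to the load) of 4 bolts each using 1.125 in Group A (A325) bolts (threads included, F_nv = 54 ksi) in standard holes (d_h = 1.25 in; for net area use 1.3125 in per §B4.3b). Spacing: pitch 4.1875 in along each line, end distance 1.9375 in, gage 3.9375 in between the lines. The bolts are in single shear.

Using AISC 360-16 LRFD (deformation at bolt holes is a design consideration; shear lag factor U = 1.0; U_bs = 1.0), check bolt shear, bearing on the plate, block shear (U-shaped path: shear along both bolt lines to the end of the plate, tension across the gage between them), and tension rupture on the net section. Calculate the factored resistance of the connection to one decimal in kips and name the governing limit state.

Bolt shear: A_b = π(1.125)²/4 = 0.99402 in². φR_n = 0.75 × 54 × 0.99402 × 8 × 1 = 322.1 kips.
Bearing (0.25 in plate, F_u = 65 ksi): end bolts L_c = 1.9375 − 1.25/2 = 1.3125, R_n = min(1.2×1.3125×0.25×65, 2.4×1.125×0.25×65) = 25.594 kips/bolt; interior L_c = 4.1875 − 1.25 = 2.9375, R_n = 43.875 kips/bolt. φR_n = 0.75 × (2×25.594 + 6×43.875) = 235.8 kips.
Block shear: shear path 2×[1.9375+3×4.1875] = 2×14.5 in, A_gv = 7.25, A_nv = 2×(14.5 − 3.5×1.3125)×0.25 = 4.9531 in²; tension across gage: (3.9375 − 1×1.3125)×0.25 = 0.65625 in². R_n = min(0.6×65×4.9531, 0.6×50×7.25) + 1.0×65×0.65625 = min(193.17, 217.5) + 42.656 = 235.83 kips. φR_n = 0.75 × 235.83 = 176.9 kips.
Tension rupture (net): A_n = (9.0625 − 2×1.3125)×0.25 = 1.6094 in² (U = 1.0, A_e = A_n). φR_n = 0.75 × 65 × 1.6094 = 78.5 kips.
Governing: min(322.1, 235.8, 176.9, 78.5) = 78.5 kips → net-section rupture.

78.5 kips (net-section rupture governs)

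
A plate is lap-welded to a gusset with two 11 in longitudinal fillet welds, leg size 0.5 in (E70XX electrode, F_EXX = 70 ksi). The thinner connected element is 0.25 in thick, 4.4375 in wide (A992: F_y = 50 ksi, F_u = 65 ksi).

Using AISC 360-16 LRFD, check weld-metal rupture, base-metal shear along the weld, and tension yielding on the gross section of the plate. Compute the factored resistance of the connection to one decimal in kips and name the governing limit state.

49.9 kips (gross-section yield governs)

Weld metal: throat = 0.707×0.5 = 0.3535 in, L = 2×11 = 22 in. φR_n = 0.75 × 0.6 × 70 × 0.3535 × 22 = 245.0 kips.
Base metal shear (0.25 in plate): yield φR_n = 1.0×0.6×50×0.25×22 = 165.0 kips; rupture φR_n = 0.75×0.6×65×0.25×22 = 160.9 kips; take 160.9 kips (rupture).
Tension yield (gross): A_g = 4.4375×0.25 = 1.1094 in². φR_n = 0.90 × 50 × 1.1094 = 49.9 kips.
Governing: min(245.0, 160.9, 49.9) = 49.9 kips → gross-section yield.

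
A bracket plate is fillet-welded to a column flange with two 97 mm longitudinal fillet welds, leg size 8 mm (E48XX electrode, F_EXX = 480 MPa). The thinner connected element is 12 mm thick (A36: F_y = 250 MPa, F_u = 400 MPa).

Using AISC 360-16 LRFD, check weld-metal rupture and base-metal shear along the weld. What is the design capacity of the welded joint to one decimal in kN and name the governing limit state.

Weld metal: throat = 0.707×8 = 5.656 mm, L = 2×97 = 194 mm. φR_n = 0.75 × 0.6 × 480 × 5.656 × 194 = 237.0 kN.
Base metal shear (12 mm plate): yield φR_n = 1.0×0.6×250×12×194 = 349.2 kN; rupture φR_n = 0.75×0.6×400×12×194 = 419.0 kN; take 349.2 kN (yield).
Governing: min(237.0, 349.2) = 237.0 kN → weld metal.

237.0 kN (weld metal governs)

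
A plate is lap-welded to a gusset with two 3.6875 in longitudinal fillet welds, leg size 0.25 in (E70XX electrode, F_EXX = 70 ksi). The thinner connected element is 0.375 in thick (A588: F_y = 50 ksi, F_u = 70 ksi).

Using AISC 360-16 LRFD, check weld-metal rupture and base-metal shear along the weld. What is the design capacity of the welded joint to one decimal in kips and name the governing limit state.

41.1 kips (weld metal governs)

Weld metal: throat = 0.707×0.25 = 0.17675 in, L = 2×3.6875 = 7.375 in. φR_n = 0.75 × 0.6 × 70 × 0.17675 × 7.375 = 41.1 kips.
Base metal shear (0.375 in plate): yield φR_n = 1.0×0.6×50×0.375×7.375 = 83.0 kips; rupture φR_n = 0.75×0.6×70×0.375×7.375 = 87.1 kips; take 83.0 kips (yield).
Governing: min(41.1, 83.0) = 41.1 kips → weld metal.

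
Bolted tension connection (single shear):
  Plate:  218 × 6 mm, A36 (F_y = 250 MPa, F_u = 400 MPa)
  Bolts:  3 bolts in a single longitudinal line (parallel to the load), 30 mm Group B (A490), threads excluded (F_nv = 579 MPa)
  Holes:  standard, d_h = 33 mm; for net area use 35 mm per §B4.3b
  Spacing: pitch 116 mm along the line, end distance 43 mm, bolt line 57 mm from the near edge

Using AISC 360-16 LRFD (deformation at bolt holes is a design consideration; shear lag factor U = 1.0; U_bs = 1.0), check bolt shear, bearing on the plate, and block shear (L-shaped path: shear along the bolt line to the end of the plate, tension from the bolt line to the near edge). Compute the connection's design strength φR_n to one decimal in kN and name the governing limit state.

256.7 kN (block shear governs)

Bolt shear: A_b = π(30)²/4 = 706.86 mm². φR_n = 0.75 × 579 × 706.86 × 3 × 1 = 920.9 kN.
Bearing (6 mm plate, F_u = 400 MPa): end bolts L_c = 43 − 33/2 = 26.5, R_n = min(1.2×26.5×6×400, 2.4×30×6×400) = 76.32 kN/bolt; interior L_c = 116 − 33 = 83, R_n = 172.8 kN/bolt. φR_n = 0.75 × (1×76.32 + 2×172.8) = 316.4 kN.
Block shear: shear path 1×[43+2×116] = 1×275 mm, A_gv = 1650, A_nv = 1×(275 − 2.5×35)×6 = 1125 mm²; tension to near edge: (57 − 0.5×35)×6 = 237 mm². R_n = min(0.6×400×1125, 0.6×250×1650) + 1.0×400×237 = min(270, 247.5) + 94.8 = 342.3 kN. φR_n = 0.75 × 342.3 = 256.7 kN.
Governing: min(920.9, 316.4, 256.7) = 256.7 kN → block shear.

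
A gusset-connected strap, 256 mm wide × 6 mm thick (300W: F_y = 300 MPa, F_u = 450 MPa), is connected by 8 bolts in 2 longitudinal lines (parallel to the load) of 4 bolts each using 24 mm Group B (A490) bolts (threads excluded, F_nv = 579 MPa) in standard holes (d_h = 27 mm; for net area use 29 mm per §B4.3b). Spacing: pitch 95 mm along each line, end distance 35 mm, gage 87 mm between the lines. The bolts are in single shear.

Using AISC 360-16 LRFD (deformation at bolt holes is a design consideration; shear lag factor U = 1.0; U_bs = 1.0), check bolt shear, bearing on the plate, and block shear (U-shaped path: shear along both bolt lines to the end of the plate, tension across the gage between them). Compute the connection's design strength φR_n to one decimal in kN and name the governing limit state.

Bolt shear: A_b = π(24)²/4 = 452.39 mm². φR_n = 0.75 × 579 × 452.39 × 8 × 1 = 1571.6 kN.
Bearing (6 mm plate, F_u = 450 MPa): end bolts L_c = 35 − 27/2 = 21.5, R_n = min(1.2×21.5×6×450, 2.4×24×6×450) = 69.66 kN/bolt; interior L_c = 95 − 27 = 68, R_n = 155.52 kN/bolt. φR_n = 0.75 × (2×69.66 + 6×155.52) = 804.3 kN.
Block shear: shear path 2×[35+3×95] = 2×320 mm, A_gv = 3840, A_nv = 2×(320 − 3.5×29)×6 = 2622 mm²; tension across gage: (87 − 1×29)×6 = 348 mm². R_n = min(0.6×450×2622, 0.6×300×3840) + 1.0×450×348 = min(707.94, 691.2) + 156.6 = 847.8 kN. φR_n = 0.75 × 847.8 = 635.9 kN.
Governing: min(1571.6, 804.3, 635.9) = 635.9 kN → block shear.

635.9 kN (block shear governs)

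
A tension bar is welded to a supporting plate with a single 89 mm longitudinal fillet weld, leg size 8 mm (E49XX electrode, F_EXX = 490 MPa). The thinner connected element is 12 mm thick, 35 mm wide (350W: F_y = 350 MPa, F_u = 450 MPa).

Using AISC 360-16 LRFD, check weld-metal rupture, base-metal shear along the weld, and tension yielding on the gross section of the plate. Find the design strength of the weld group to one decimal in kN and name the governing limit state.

111.0 kN (weld metal governs)

Weld metal: throat = 0.707×8 = 5.656 mm, L = 89 mm. φR_n = 0.75 × 0.6 × 490 × 5.656 × 89 = 111.0 kN.
Base metal shear (12 mm plate): yield φR_n = 1.0×0.6×350×12×89 = 224.3 kN; rupture φR_n = 0.75×0.6×450×12×89 = 216.3 kN; take 216.3 kN (rupture).
Tension yield (gross): A_g = 35×12 = 420 mm². φR_n = 0.90 × 350 × 420 = 132.3 kN.
Governing: min(111.0, 216.3, 132.3) = 111.0 kN → weld metal.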